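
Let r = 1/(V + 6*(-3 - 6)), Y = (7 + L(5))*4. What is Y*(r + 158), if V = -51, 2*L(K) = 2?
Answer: 530848/105 ≈ 5055.7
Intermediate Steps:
L(K) = 1 (L(K) = (1/2)*2 = 1)
Y = 32 (Y = (7 + 1)*4 = 8*4 = 32)
r = -1/105 (r = 1/(-51 + 6*(-3 - 6)) = 1/(-51 + 6*(-9)) = 1/(-51 - 54) = 1/(-105) = -1/105 ≈ -0.0095238)
Y*(r + 158) = 32*(-1/105 + 158) = 32*(16589/105) = 530848/105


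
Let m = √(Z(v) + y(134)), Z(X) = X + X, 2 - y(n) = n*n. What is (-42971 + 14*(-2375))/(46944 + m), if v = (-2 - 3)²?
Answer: -74544138/45911605 + 25407*I*√1119/183646420 ≈ -1.6236 + 0.0046279*I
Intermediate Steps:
y(n) = 2 - n² (y(n) = 2 - n*n = 2 - n²)
v = 25 (v = (-5)² = 25)
Z(X) = 2*X
m = 4*I*√1119 (m = √(2*25 + (2 - 1*134²)) = √(50 + (2 - 1*17956)) = √(50 + (2 - 17956)) = √(50 - 17954) = √(-17904) = 4*I*√1119 ≈ 133.81*I)
(-42971 + 14*(-2375))/(46944 + m) = (-42971 + 14*(-2375))/(46944 + 4*I*√1119) = (-42971 - 33250)/(46944 + 4*I*√1119) = -76221/(46944 + 4*I*√1119)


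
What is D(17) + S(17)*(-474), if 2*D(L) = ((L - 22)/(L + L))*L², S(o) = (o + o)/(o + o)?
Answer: -1981/4 ≈ -495.25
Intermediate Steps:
S(o) = 1 (S(o) = (2*o)/((2*o)) = (2*o)*(1/(2*o)) = 1)
D(L) = L*(-22 + L)/4 (D(L) = (((L - 22)/(L + L))*L²)/2 = (((-22 + L)/((2*L)))*L²)/2 = (((-22 + L)*(1/(2*L)))*L²)/2 = (((-22 + L)/(2*L))*L²)/2 = (L*(-22 + L)/2)/2 = L*(-22 + L)/4)
D(17) + S(17)*(-474) = (¼)*17*(-22 + 17) + 1*(-474) = (¼)*17*(-5) - 474 = -85/4 - 474 = -1981/4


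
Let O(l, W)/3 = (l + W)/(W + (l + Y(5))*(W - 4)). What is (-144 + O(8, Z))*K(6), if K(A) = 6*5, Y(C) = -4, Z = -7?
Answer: -73470/17 ≈ -4321.8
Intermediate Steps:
O(l, W) = 3*(W + l)/(W + (-4 + W)*(-4 + l)) (O(l, W) = 3*((l + W)/(W + (l - 4)*(W - 4))) = 3*((W + l)/(W + (-4 + l)*(-4 + W))) = 3*((W + l)/(W + (-4 + W)*(-4 + l))) = 3*(W + l)/(W + (-4 + W)*(-4 + l)))
K(A) = 30
(-144 + O(8, Z))*K(6) = (-144 + 3*(-7 + 8)/(16 - 4*8 - 3*(-7) - 7*8))*30 = (-144 + 3*1/(16 - 32 + 21 - 56))*30 = (-144 + 3*1/(-51))*30 = (-144 + 3*(-1/51)*1)*30 = (-144 - 1/17)*30 = -2449/17*30 = -73470/17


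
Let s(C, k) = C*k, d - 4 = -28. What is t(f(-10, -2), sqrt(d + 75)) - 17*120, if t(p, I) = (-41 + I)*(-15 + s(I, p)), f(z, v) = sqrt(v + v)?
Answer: -1425 + 102*I - sqrt(51)*(15 + 82*I) ≈ -1532.1 - 483.6*I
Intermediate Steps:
d = -24 (d = 4 - 28 = -24)
f(z, v) = sqrt(2)*sqrt(v) (f(z, v) = sqrt(2*v) = sqrt(2)*sqrt(v))
t(p, I) = (-41 + I)*(-15 + I*p)
t(f(-10, -2), sqrt(d + 75)) - 17*120 = (615 - 15*sqrt(-24 + 75) + (sqrt(2)*sqrt(-2))*(sqrt(-24 + 75))**2 - 41*sqrt(-24 + 75)*sqrt(2)*sqrt(-2)) - 17*120 = (615 - 15*sqrt(51) + (sqrt(2)*(I*sqrt(2)))*(sqrt(51))**2 - 41*sqrt(51)*sqrt(2)*(I*sqrt(2))) - 2040 = (615 - 15*sqrt(51) + (2*I)*51 - 41*sqrt(51)*2*I) - 2040 = (615 - 15*sqrt(51) + 102*I - 82*I*sqrt(51)) - 2040 = -1425 - 15*sqrt(51) + 102*I - 82*I*sqrt(51)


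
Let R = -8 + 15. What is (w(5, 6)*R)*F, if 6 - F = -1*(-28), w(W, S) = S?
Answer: -924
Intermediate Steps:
R = 7
F = -22 (F = 6 - (-1)*(-28) = 6 - 1*28 = 6 - 28 = -22)
(w(5, 6)*R)*F = (6*7)*(-22) = 42*(-22) = -924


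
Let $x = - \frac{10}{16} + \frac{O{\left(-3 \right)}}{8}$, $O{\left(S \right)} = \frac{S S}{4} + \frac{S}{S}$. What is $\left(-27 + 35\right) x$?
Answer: $- \frac{7}{4} \approx -1.75$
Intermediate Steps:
$O{\left(S \right)} = 1 + \frac{S^{2}}{4}$ ($O{\left(S \right)} = S^{2} \cdot \frac{1}{4} + 1 = \frac{S^{2}}{4} + 1 = 1 + \frac{S^{2}}{4}$)
$x = - \frac{7}{32}$ ($x = - \frac{10}{16} + \frac{1 + \frac{\left(-3\right)^{2}}{4}}{8} = \left(-10\right) \frac{1}{16} + \left(1 + \frac{1}{4} \cdot 9\right) \frac{1}{8} = - \frac{5}{8} + \left(1 + \frac{9}{4}\right) \frac{1}{8} = - \frac{5}{8} + \frac{13}{4} \cdot \frac{1}{8} = - \frac{5}{8} + \frac{13}{32} = - \frac{7}{32} \approx -0.21875$)
$\left(-27 + 35\right) x = \left(-27 + 35\right) \left(- \frac{7}{32}\right) = 8 \left(- \frac{7}{32}\right) = - \frac{7}{4}$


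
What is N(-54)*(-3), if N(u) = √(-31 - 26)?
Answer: -3*I*√57 ≈ -22.65*I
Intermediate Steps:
N(u) = I*√57 (N(u) = √(-57) = I*√57)
N(-54)*(-3) = (I*√57)*(-3) = -3*I*√57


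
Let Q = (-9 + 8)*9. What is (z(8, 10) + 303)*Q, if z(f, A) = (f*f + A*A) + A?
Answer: -4293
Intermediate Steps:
Q = -9 (Q = -1*9 = -9)
z(f, A) = A + A² + f² (z(f, A) = (f² + A²) + A = (A² + f²) + A = A + A² + f²)
(z(8, 10) + 303)*Q = ((10 + 10² + 8²) + 303)*(-9) = ((10 + 100 + 64) + 303)*(-9) = (174 + 303)*(-9) = 477*(-9) = -4293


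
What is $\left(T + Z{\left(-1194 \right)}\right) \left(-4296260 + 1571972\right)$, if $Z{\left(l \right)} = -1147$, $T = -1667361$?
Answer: $4545496322304$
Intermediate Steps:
$\left(T + Z{\left(-1194 \right)}\right) \left(-4296260 + 1571972\right) = \left(-1667361 - 1147\right) \left(-4296260 + 1571972\right) = \left(-1668508\right) \left(-2724288\right) = 4545496322304$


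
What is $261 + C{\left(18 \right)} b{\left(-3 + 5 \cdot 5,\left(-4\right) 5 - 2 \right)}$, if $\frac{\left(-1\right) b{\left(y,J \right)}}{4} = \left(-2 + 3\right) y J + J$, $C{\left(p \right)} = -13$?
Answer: $-26051$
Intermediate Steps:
$b{\left(y,J \right)} = - 4 J - 4 J y$ ($b{\left(y,J \right)} = - 4 \left(\left(-2 + 3\right) y J + J\right) = - 4 \left(1 y J + J\right) = - 4 \left(y J + J\right) = - 4 \left(J y + J\right) = - 4 \left(J + J y\right) = - 4 J - 4 J y$)
$261 + C{\left(18 \right)} b{\left(-3 + 5 \cdot 5,\left(-4\right) 5 - 2 \right)} = 261 - 13 \left(- 4 \left(\left(-4\right) 5 - 2\right) \left(1 + \left(-3 + 5 \cdot 5\right)\right)\right) = 261 - 13 \left(- 4 \left(-20 - 2\right) \left(1 + \left(-3 + 25\right)\right)\right) = 261 - 13 \left(\left(-4\right) \left(-22\right) \left(1 + 22\right)\right) = 261 - 13 \left(\left(-4\right) \left(-22\right) 23\right) = 261 - 26312 = -26051$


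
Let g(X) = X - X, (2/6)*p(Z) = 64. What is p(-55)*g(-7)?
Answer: 0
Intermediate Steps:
p(Z) = 192 (p(Z) = 3*64 = 192)
g(X) = 0
p(-55)*g(-7) = 192*0 = 0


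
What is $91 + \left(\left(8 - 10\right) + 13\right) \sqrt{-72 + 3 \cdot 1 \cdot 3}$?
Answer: $91 + 33 i \sqrt{7} \approx 91.0 + 87.31 i$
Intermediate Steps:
$91 + \left(\left(8 - 10\right) + 13\right) \sqrt{-72 + 3 \cdot 1 \cdot 3} = 91 + \left(-2 + 13\right) \sqrt{-72 + 3 \cdot 3} = 91 + 11 \sqrt{-72 + 9} = 91 + 11 \sqrt{-63} = 91 + 11 \cdot 3 i \sqrt{7} = 91 + 33 i \sqrt{7}$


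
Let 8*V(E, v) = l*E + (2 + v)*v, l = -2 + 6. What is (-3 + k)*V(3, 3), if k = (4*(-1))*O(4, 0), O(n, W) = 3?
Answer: -405/8 ≈ -50.625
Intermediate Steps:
l = 4
k = -12 (k = (4*(-1))*3 = -4*3 = -12)
V(E, v) = E/2 + v*(2 + v)/8 (V(E, v) = (4*E + (2 + v)*v)/8 = (4*E + v*(2 + v))/8 = E/2 + v*(2 + v)/8)
(-3 + k)*V(3, 3) = (-3 - 12)*((½)*3 + (¼)*3 + (⅛)*3²) = -15*(3/2 + ¾ + (⅛)*9) = -15*(3/2 + ¾ + 9/8) = -15*27/8 = -405/8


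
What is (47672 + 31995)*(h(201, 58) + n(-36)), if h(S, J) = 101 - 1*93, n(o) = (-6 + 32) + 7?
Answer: 3266347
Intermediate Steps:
n(o) = 33 (n(o) = 26 + 7 = 33)
h(S, J) = 8 (h(S, J) = 101 - 93 = 8)
(47672 + 31995)*(h(201, 58) + n(-36)) = (47672 + 31995)*(8 + 33) = 79667*41 = 3266347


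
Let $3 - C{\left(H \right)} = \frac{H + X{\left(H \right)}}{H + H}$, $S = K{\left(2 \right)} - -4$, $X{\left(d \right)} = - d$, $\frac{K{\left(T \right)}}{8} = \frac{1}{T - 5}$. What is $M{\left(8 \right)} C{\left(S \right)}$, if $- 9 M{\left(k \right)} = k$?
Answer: $- \frac{8}{3} \approx -2.6667$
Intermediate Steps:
$K{\left(T \right)} = \frac{8}{-5 + T}$ ($K{\left(T \right)} = \frac{8}{T - 5} = \frac{8}{-5 + T}$)
$M{\left(k \right)} = - \frac{k}{9}$
$S = \frac{4}{3}$ ($S = \frac{8}{-5 + 2} - -4 = \frac{8}{-3} + 4 = 8 \left(- \frac{1}{3}\right) + 4 = - \frac{8}{3} + 4 = \frac{4}{3} \approx 1.3333$)
$C{\left(H \right)} = 3$ ($C{\left(H \right)} = 3 - \frac{H - H}{H + H} = 3 - \frac{0}{2 H} = 3 - 0 \frac{1}{2 H} = 3 - 0 = 3 + 0 = 3$)
$M{\left(8 \right)} C{\left(S \right)} = \left(- \frac{1}{9}\right) 8 \cdot 3 = \left(- \frac{8}{9}\right) 3 = - \frac{8}{3}$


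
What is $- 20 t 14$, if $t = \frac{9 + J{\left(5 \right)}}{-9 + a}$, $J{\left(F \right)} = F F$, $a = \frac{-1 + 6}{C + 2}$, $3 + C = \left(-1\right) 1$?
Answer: $\frac{19040}{23} \approx 827.83$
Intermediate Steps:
$C = -4$ ($C = -3 - 1 = -4$)
$a = - \frac{5}{2}$ ($a = \frac{-1 + 6}{-4 + 2} = \frac{5}{-2} = 5 \left(- \frac{1}{2}\right) = - \frac{5}{2} \approx -2.5$)
$J{\left(F \right)} = F^{2}$
$t = - \frac{68}{23}$ ($t = \frac{9 + 5^{2}}{-9 - \frac{5}{2}} = \frac{9 + 25}{- \frac{23}{2}} = 34 \left(- \frac{2}{23}\right) = - \frac{68}{23} \approx -2.9565$)
$- 20 t 14 = \left(-20\right) \left(- \frac{68}{23}\right) 14 = \frac{1360}{23} \cdot 14 = \frac{19040}{23}$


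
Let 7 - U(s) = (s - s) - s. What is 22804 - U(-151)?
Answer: 22948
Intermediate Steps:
U(s) = 7 + s (U(s) = 7 - ((s - s) - s) = 7 - (0 - s) = 7 - (-1)*s = 7 + s)
22804 - U(-151) = 22804 - (7 - 151) = 22804 - 1*(-144) = 22804 + 144 = 22948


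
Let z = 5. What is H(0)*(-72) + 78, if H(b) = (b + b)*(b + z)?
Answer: 78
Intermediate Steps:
H(b) = 2*b*(5 + b) (H(b) = (b + b)*(b + 5) = (2*b)*(5 + b) = 2*b*(5 + b))
H(0)*(-72) + 78 = (2*0*(5 + 0))*(-72) + 78 = (2*0*5)*(-72) + 78 = 0*(-72) + 78 = 0 + 78 = 78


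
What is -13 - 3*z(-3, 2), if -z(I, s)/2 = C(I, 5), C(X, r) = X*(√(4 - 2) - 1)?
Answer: 5 - 18*√2 ≈ -20.456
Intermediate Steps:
C(X, r) = X*(-1 + √2) (C(X, r) = X*(√2 - 1) = X*(-1 + √2))
z(I, s) = -2*I*(-1 + √2)
-13 - 3*z(-3, 2) = -13 - 6*(-3)*(1 - √2) = -13 - 3*(-6 + 6*√2) = -13 + (18 - 18*√2) = 5 - 18*√2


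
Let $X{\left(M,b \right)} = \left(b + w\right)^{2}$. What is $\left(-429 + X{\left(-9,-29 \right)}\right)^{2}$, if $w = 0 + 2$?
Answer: $90000$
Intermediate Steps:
$w = 2$
$X{\left(M,b \right)} = \left(2 + b\right)^{2}$ ($X{\left(M,b \right)} = \left(b + 2\right)^{2} = \left(2 + b\right)^{2}$)
$\left(-429 + X{\left(-9,-29 \right)}\right)^{2} = \left(-429 + \left(2 - 29\right)^{2}\right)^{2} = \left(-429 + \left(-27\right)^{2}\right)^{2} = \left(-429 + 729\right)^{2} = 300^{2} = 90000$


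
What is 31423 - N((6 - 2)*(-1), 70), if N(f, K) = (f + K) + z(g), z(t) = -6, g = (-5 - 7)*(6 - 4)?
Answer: 31363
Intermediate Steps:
g = -24 (g = -12*2 = -24)
N(f, K) = -6 + K + f (N(f, K) = (f + K) - 6 = (K + f) - 6 = -6 + K + f)
31423 - N((6 - 2)*(-1), 70) = 31423 - (-6 + 70 + (6 - 2)*(-1)) = 31423 - (-6 + 70 + 4*(-1)) = 31423 - (-6 + 70 - 4) = 31423 - 1*60 = 31423 - 60 = 31363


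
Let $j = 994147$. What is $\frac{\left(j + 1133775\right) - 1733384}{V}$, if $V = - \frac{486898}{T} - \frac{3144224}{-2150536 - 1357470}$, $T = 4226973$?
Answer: $\frac{1462576693788908211}{2895627212141} \approx 5.051 \cdot 10^{5}$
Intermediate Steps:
$V = \frac{5791254424282}{7414123322919}$ ($V = - \frac{486898}{4226973} - \frac{3144224}{-2150536 - 1357470} = \left(-486898\right) \frac{1}{4226973} - \frac{3144224}{-3508006} = - \frac{486898}{4226973} - - \frac{1572112}{1754003} = - \frac{486898}{4226973} + \frac{1572112}{1754003} = \frac{5791254424282}{7414123322919} \approx 0.78111$)
$\frac{\left(j + 1133775\right) - 1733384}{V} = \frac{\left(994147 + 1133775\right) - 1733384}{\frac{5791254424282}{7414123322919}} = \left(2127922 - 1733384\right) \frac{7414123322919}{5791254424282} = 394538 \cdot \frac{7414123322919}{5791254424282} = \frac{1462576693788908211}{2895627212141}$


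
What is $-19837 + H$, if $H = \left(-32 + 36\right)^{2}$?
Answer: $-19821$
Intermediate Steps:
$H = 16$ ($H = 4^{2} = 16$)
$-19837 + H = -19837 + 16 = -19821$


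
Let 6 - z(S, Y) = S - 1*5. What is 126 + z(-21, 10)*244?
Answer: 7934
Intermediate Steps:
z(S, Y) = 11 - S (z(S, Y) = 6 - (S - 1*5) = 6 - (S - 5) = 6 - (-5 + S) = 6 + (5 - S) = 11 - S)
126 + z(-21, 10)*244 = 126 + (11 - 1*(-21))*244 = 126 + (11 + 21)*244 = 126 + 32*244 = 126 + 7808 = 7934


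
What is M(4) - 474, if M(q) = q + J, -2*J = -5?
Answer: -935/2 ≈ -467.50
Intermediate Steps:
J = 5/2 (J = -1/2*(-5) = 5/2 ≈ 2.5000)
M(q) = 5/2 + q (M(q) = q + 5/2 = 5/2 + q)
M(4) - 474 = (5/2 + 4) - 474 = 13/2 - 474 = -935/2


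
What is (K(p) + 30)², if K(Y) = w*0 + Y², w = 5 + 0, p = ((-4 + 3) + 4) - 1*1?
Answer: 1156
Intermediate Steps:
p = 2 (p = (-1 + 4) - 1 = 3 - 1 = 2)
w = 5
K(Y) = Y² (K(Y) = 5*0 + Y² = 0 + Y² = Y²)
(K(p) + 30)² = (2² + 30)² = (4 + 30)² = 34² = 1156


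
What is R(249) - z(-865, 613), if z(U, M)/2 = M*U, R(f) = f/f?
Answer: 1060491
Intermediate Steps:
R(f) = 1
z(U, M) = 2*M*U (z(U, M) = 2*(M*U) = 2*M*U)
R(249) - z(-865, 613) = 1 - 2*613*(-865) = 1 - 1*(-1060490) = 1 + 1060490 = 1060491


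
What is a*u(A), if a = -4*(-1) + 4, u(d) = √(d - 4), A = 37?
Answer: 8*√33 ≈ 45.956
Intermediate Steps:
u(d) = √(-4 + d)
a = 8 (a = 4 + 4 = 8)
a*u(A) = 8*√(-4 + 37) = 8*√33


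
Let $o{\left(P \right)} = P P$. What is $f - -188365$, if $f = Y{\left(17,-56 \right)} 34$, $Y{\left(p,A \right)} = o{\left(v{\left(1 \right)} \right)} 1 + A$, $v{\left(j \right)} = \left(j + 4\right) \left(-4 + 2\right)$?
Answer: $189861$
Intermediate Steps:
$v{\left(j \right)} = -8 - 2 j$ ($v{\left(j \right)} = \left(4 + j\right) \left(-2\right) = -8 - 2 j$)
$o{\left(P \right)} = P^{2}$
$Y{\left(p,A \right)} = 100 + A$ ($Y{\left(p,A \right)} = \left(-8 - 2\right)^{2} \cdot 1 + A = \left(-10\right)^{2} \cdot 1 + A = 100 \cdot 1 + A = 100 + A$)
$f = 1496$ ($f = \left(100 - 56\right) 34 = 44 \cdot 34 = 1496$)
$f - -188365 = 1496 - -188365 = 1496 + 188365 = 189861$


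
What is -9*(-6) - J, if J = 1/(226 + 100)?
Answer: 17603/326 ≈ 53.997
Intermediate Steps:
J = 1/326 ≈ 0.0030675
-9*(-6) - J = -9*(-6) - 1*1/326 = 54 - 1/326 = 17603/326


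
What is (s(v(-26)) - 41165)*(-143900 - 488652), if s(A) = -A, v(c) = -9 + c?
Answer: 26016863760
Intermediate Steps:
(s(v(-26)) - 41165)*(-143900 - 488652) = (-(-9 - 26) - 41165)*(-143900 - 488652) = (-1*(-35) - 41165)*(-632552) = (35 - 41165)*(-632552) = -41130*(-632552) = 26016863760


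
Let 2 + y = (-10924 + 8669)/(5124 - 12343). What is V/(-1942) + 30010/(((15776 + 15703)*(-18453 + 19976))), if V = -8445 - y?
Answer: 1461313027840802/336060216346533 ≈ 4.3484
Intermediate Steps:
y = -12183/7219 (y = -2 + (-10924 + 8669)/(5124 - 12343) = -2 - 2255/(-7219) = -2 - 2255*(-1/7219) = -2 + 2255/7219 = -12183/7219 ≈ -1.6876)
V = -60952272/7219 (V = -8445 - 1*(-12183/7219) = -8445 + 12183/7219 = -60952272/7219 ≈ -8443.3)
V/(-1942) + 30010/(((15776 + 15703)*(-18453 + 19976))) = -60952272/7219/(-1942) + 30010/(((15776 + 15703)*(-18453 + 19976))) = -60952272/7219*(-1/1942) + 30010/((31479*1523)) = 30476136/7009649 + 30010/47942517 = 1461313027840802/336060216346533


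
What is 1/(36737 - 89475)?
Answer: -1/52738 ≈ -1.8962e-5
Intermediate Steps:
1/(36737 - 89475) = 1/(-52738) = -1/52738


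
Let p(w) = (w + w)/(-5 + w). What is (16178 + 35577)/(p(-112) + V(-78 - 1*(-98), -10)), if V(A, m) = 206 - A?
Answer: 6055335/21986 ≈ 275.42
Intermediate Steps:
p(w) = 2*w/(-5 + w) (p(w) = (2*w)/(-5 + w) = 2*w/(-5 + w))
(16178 + 35577)/(p(-112) + V(-78 - 1*(-98), -10)) = (16178 + 35577)/(2*(-112)/(-5 - 112) + (206 - (-78 - 1*(-98)))) = 51755/(2*(-112)/(-117) + (206 - (-78 + 98))) = 51755/(2*(-112)*(-1/117) + (206 - 1*20)) = 51755/(224/117 + (206 - 20)) = 51755/(224/117 + 186) = 51755/(21986/117) = 51755*(117/21986) = 6055335/21986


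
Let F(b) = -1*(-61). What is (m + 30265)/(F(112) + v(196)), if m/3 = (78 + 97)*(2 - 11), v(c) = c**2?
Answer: 25540/38477 ≈ 0.66377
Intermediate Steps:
F(b) = 61
m = -4725 (m = 3*((78 + 97)*(2 - 11)) = 3*(175*(-9)) = 3*(-1575) = -4725)
(m + 30265)/(F(112) + v(196)) = (-4725 + 30265)/(61 + 196**2) = 25540/(61 + 38416) = 25540/38477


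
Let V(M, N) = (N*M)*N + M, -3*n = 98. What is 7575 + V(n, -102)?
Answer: -996965/3 ≈ -3.3232e+5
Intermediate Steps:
n = -98/3 (n = -⅓*98 = -98/3 ≈ -32.667)
V(M, N) = M + M*N² (V(M, N) = (M*N)*N + M = M*N² + M = M + M*N²)
7575 + V(n, -102) = 7575 - 98*(1 + (-102)²)/3 = 7575 - 98*(1 + 10404)/3 = 7575 - 98/3*10405 = 7575 - 1019690/3 = -996965/3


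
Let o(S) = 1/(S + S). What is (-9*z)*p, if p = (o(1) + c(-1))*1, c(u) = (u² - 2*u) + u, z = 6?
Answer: -135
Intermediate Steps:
o(S) = 1/(2*S)
c(u) = u² - u
p = 5/2 (p = ((½)/1 - (-1 - 1))*1 = ((½)*1 - 1*(-2))*1 = (½ + 2)*1 = (5/2)*1 = 5/2 ≈ 2.5000)
(-9*z)*p = -9*6*(5/2) = -54*5/2 = -135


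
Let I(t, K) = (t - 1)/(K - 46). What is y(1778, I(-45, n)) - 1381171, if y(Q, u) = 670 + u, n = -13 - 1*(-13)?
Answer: -1380500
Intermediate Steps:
n = 0 (n = -13 + 13 = 0)
I(t, K) = (-1 + t)/(-46 + K)
y(1778, I(-45, n)) - 1381171 = (670 + (-1 - 45)/(-46 + 0)) - 1381171 = (670 - 46/(-46)) - 1381171 = (670 - 1/46*(-46)) - 1381171 = (670 + 1) - 1381171 = 671 - 1381171 = -1380500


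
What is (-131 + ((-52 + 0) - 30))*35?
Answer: -7455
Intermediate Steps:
(-131 + ((-52 + 0) - 30))*35 = (-131 + (-52 - 30))*35 = (-131 - 82)*35 = -213*35 = -7455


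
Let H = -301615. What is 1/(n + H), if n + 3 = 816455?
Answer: 1/514837 ≈ 1.9424e-6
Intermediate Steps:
n = 816452 (n = -3 + 816455 = 816452)
1/(n + H) = 1/(816452 - 301615) = 1/514837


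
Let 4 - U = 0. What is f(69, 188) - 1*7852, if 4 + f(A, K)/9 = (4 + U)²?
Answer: -7312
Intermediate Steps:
U = 4 (U = 4 - 1*0 = 4 + 0 = 4)
f(A, K) = 540 (f(A, K) = -36 + 9*(4 + 4)² = -36 + 9*8² = -36 + 9*64 = -36 + 576 = 540)
f(69, 188) - 1*7852 = 540 - 1*7852 = 540 - 7852 = -7312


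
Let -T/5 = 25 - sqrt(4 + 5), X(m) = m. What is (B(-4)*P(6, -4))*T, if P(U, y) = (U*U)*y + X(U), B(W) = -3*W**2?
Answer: -728640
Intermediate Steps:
T = -110 (T = -5*(25 - sqrt(4 + 5)) = -5*(25 - sqrt(9)) = -5*(25 - 1*3) = -5*(25 - 3) = -5*22 = -110)
P(U, y) = U + y*U**2 (P(U, y) = (U*U)*y + U = U**2*y + U = y*U**2 + U = U + y*U**2)
(B(-4)*P(6, -4))*T = ((-3*(-4)**2)*(6*(1 + 6*(-4))))*(-110) = ((-3*16)*(6*(1 - 24)))*(-110) = -288*(-23)*(-110) = -48*(-138)*(-110) = 6624*(-110) = -728640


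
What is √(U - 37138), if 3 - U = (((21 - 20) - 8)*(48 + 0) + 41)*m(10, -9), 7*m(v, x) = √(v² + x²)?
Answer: √(-1819615 + 2065*√181)/7 ≈ 191.23*I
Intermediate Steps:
m(v, x) = √(v² + x²)/7
U = 3 + 295*√181/7 (U = 3 - (((21 - 20) - 8)*(48 + 0) + 41)*√(10² + (-9)²)/7 = 3 - ((1 - 8)*48 + 41)*√(100 + 81)/7 = 3 - (-7*48 + 41)*√181/7 = 3 - (-336 + 41)*√181/7 = 3 - (-295)*√181/7 = 3 + 295*√181/7 ≈ 569.97)
√(U - 37138) = √((3 + 295*√181/7) - 37138) = √(-37135 + 295*√181/7)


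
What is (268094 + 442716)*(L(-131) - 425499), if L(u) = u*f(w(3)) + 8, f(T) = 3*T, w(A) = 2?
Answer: -303001954370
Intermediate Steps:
L(u) = 8 + 6*u (L(u) = u*(3*2) + 8 = u*6 + 8 = 6*u + 8 = 8 + 6*u)
(268094 + 442716)*(L(-131) - 425499) = (268094 + 442716)*((8 + 6*(-131)) - 425499) = 710810*((8 - 786) - 425499) = 710810*(-778 - 425499) = 710810*(-426277) = -303001954370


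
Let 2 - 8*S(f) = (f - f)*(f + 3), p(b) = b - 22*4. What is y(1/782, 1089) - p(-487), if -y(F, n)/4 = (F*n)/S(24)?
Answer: 216113/391 ≈ 552.72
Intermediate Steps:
p(b) = -88 + b (p(b) = b - 88 = -88 + b)
S(f) = ¼ (S(f) = ¼ - (f - f)*(f + 3)/8 = ¼ - 0*(3 + f) = ¼ - ⅛*0 = ¼ + 0 = ¼)
y(F, n) = -16*F*n (y(F, n) = -4*F*n/¼ = -4*F*n*4 = -16*F*n)
y(1/782, 1089) - p(-487) = -16*1089/782 - (-88 - 487) = -16*1/782*1089 - 1*(-575) = -8712/391 + 575 = 216113/391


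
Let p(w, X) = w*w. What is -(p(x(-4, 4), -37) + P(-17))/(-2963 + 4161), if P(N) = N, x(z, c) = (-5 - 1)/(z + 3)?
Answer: -19/1198 ≈ -0.015860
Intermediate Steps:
x(z, c) = -6/(3 + z)
p(w, X) = w²
-(p(x(-4, 4), -37) + P(-17))/(-2963 + 4161) = -((-6/(3 - 4))² - 17)/(-2963 + 4161) = -((-6/(-1))² - 17)/1198 = -((-6*(-1))² - 17)/1198 = -(6² - 17)/1198 = -(36 - 17)/1198 = -19/1198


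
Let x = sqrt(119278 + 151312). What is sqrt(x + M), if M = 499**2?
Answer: sqrt(249001 + sqrt(270590)) ≈ 499.52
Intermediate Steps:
M = 249001
x = sqrt(270590) ≈ 520.18
sqrt(x + M) = sqrt(sqrt(270590) + 249001) = sqrt(249001 + sqrt(270590))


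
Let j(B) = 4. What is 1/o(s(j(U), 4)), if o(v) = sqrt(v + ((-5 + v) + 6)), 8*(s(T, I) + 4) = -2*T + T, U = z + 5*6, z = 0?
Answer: -I*sqrt(2)/4 ≈ -0.35355*I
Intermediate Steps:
U = 30 (U = 0 + 5*6 = 0 + 30 = 30)
s(T, I) = -4 - T/8 (s(T, I) = -4 + (-2*T + T)/8 = -4 + (-T)/8 = -4 - T/8)
o(v) = sqrt(1 + 2*v) (o(v) = sqrt(v + (1 + v)) = sqrt(1 + 2*v))
1/o(s(j(U), 4)) = 1/(sqrt(1 + 2*(-4 - 1/8*4))) = 1/(sqrt(1 + 2*(-4 - 1/2))) = 1/(sqrt(1 + 2*(-9/2))) = 1/(sqrt(1 - 9)) = 1/(sqrt(-8)) = 1/(2*I*sqrt(2)) = -I*sqrt(2)/4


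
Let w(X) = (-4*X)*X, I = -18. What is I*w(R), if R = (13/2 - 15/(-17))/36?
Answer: 63001/20808 ≈ 3.0277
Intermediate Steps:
R = 251/1224 (R = (13*(½) - 15*(-1/17))*(1/36) = (13/2 + 15/17)*(1/36) = (251/34)*(1/36) = 251/1224 ≈ 0.20507)
w(X) = -4*X²
I*w(R) = -(-72)*(251/1224)² = -(-72)*63001/1498176 = -18*(-63001/374544) = 63001/20808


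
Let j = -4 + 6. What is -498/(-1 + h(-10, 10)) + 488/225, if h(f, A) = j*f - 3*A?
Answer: 45646/3825 ≈ 11.934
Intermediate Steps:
j = 2
h(f, A) = -3*A + 2*f (h(f, A) = 2*f - 3*A = -3*A + 2*f)
-498/(-1 + h(-10, 10)) + 488/225 = -498/(-1 + (-3*10 + 2*(-10))) + 488/225 = -498/(-1 + (-30 - 20)) + 488*(1/225) = -498/(-1 - 50) + 488/225 = -498/(-51) + 488/225 = -498*(-1/51) + 488/225 = 166/17 + 488/225 = 45646/3825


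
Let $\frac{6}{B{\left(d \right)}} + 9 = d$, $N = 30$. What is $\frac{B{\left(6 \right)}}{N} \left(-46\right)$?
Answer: $\frac{46}{15} \approx 3.0667$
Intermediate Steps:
$B{\left(d \right)} = \frac{6}{-9 + d}$
$\frac{B{\left(6 \right)}}{N} \left(-46\right) = \frac{6 \frac{1}{-9 + 6}}{30} \left(-46\right) = \frac{6 \frac{1}{-3}}{30} \left(-46\right) = \frac{6 \left(- \frac{1}{3}\right)}{30} \left(-46\right) = \frac{1}{30} \left(-2\right) \left(-46\right) = \left(- \frac{1}{15}\right) \left(-46\right) = \frac{46}{15}$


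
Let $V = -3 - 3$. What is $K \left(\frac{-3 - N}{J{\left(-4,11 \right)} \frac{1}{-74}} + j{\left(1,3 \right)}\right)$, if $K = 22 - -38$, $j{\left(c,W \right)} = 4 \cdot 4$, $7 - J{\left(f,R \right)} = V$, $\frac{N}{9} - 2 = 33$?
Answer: $\frac{1424400}{13} \approx 1.0957 \cdot 10^{5}$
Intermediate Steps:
$N = 315$ ($N = 18 + 9 \cdot 33 = 18 + 297 = 315$)
$V = -6$
$J{\left(f,R \right)} = 13$ ($J{\left(f,R \right)} = 7 - -6 = 7 + 6 = 13$)
$j{\left(c,W \right)} = 16$
$K = 60$ ($K = 22 + 38 = 60$)
$K \left(\frac{-3 - N}{J{\left(-4,11 \right)} \frac{1}{-74}} + j{\left(1,3 \right)}\right) = 60 \left(\frac{-3 - 315}{13 \frac{1}{-74}} + 16\right) = 60 \left(\frac{-3 - 315}{13 \left(- \frac{1}{74}\right)} + 16\right) = 60 \left(- \frac{318}{- \frac{13}{74}} + 16\right) = 60 \left(\left(-318\right) \left(- \frac{74}{13}\right) + 16\right) = 60 \left(\frac{23532}{13} + 16\right) = 60 \cdot \frac{23740}{13} = \frac{1424400}{13}$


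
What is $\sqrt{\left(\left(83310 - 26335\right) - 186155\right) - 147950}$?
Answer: $i \sqrt{277130} \approx 526.43 i$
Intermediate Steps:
$\sqrt{\left(\left(83310 - 26335\right) - 186155\right) - 147950} = \sqrt{\left(56975 - 186155\right) - 147950} = \sqrt{-129180 - 147950} = \sqrt{-277130} = i \sqrt{277130}$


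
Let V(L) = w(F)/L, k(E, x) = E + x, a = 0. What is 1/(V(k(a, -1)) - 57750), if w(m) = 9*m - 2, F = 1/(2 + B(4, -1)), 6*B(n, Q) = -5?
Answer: -7/404290 ≈ -1.7314e-5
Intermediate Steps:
B(n, Q) = -⅚ (B(n, Q) = (⅙)*(-5) = -⅚)
F = 6/7 (F = 1/(2 - ⅚) = 1/(7/6) = 6/7 ≈ 0.85714)
w(m) = -2 + 9*m
V(L) = 40/(7*L) (V(L) = (-2 + 9*(6/7))/L = (-2 + 54/7)/L = 40/(7*L))
1/(V(k(a, -1)) - 57750) = 1/(40/(7*(0 - 1)) - 57750) = 1/((40/7)/(-1) - 57750) = 1/((40/7)*(-1) - 57750) = 1/(-40/7 - 57750) = 1/(-404290/7) = -7/404290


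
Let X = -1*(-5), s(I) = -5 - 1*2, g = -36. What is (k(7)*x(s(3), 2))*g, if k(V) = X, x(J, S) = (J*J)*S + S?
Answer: -18000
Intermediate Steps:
s(I) = -7 (s(I) = -5 - 2 = -7)
x(J, S) = S + S*J**2 (x(J, S) = J**2*S + S = S*J**2 + S = S + S*J**2)
X = 5
k(V) = 5
(k(7)*x(s(3), 2))*g = (5*(2*(1 + (-7)**2)))*(-36) = (5*(2*(1 + 49)))*(-36) = (5*(2*50))*(-36) = (5*100)*(-36) = 500*(-36) = -18000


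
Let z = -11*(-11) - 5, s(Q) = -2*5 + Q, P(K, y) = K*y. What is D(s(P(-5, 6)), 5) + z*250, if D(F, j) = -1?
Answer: 28999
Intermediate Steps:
s(Q) = -10 + Q
z = 116 (z = 121 - 5 = 116)
D(s(P(-5, 6)), 5) + z*250 = -1 + 116*250 = -1 + 29000 = 28999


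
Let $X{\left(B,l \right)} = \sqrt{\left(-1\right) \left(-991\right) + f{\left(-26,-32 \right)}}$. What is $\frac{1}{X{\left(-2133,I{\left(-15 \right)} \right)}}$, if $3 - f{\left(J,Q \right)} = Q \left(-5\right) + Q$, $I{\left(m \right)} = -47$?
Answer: $\frac{\sqrt{866}}{866} \approx 0.033981$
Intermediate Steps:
$f{\left(J,Q \right)} = 3 + 4 Q$ ($f{\left(J,Q \right)} = 3 - \left(Q \left(-5\right) + Q\right) = 3 - \left(- 5 Q + Q\right) = 3 - - 4 Q = 3 + 4 Q$)
$X{\left(B,l \right)} = \sqrt{866}$ ($X{\left(B,l \right)} = \sqrt{\left(-1\right) \left(-991\right) + \left(3 + 4 \left(-32\right)\right)} = \sqrt{991 + \left(3 - 128\right)} = \sqrt{991 - 125} = \sqrt{866}$)
$\frac{1}{X{\left(-2133,I{\left(-15 \right)} \right)}} = \frac{1}{\sqrt{866}} = \frac{\sqrt{866}}{866}$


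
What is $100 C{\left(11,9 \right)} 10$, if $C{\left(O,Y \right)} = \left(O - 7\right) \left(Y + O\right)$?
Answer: $80000$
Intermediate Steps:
$C{\left(O,Y \right)} = \left(-7 + O\right) \left(O + Y\right)$
$100 C{\left(11,9 \right)} 10 = 100 \left(11^{2} - 77 - 63 + 11 \cdot 9\right) 10 = 100 \left(121 - 77 - 63 + 99\right) 10 = 100 \cdot 80 \cdot 10 = 8000 \cdot 10 = 80000$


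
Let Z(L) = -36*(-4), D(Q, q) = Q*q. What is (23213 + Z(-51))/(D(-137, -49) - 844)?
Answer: 23357/5869 ≈ 3.9797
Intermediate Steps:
Z(L) = 144
(23213 + Z(-51))/(D(-137, -49) - 844) = (23213 + 144)/(-137*(-49) - 844) = 23357/(6713 - 844) = 23357/5869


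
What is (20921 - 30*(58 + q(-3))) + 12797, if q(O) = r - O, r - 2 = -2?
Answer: 31888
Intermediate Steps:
r = 0 (r = 2 - 2 = 0)
q(O) = -O (q(O) = 0 - O = -O)
(20921 - 30*(58 + q(-3))) + 12797 = (20921 - 30*(58 - 1*(-3))) + 12797 = (20921 - 30*(58 + 3)) + 12797 = (20921 - 30*61) + 12797 = (20921 - 1830) + 12797 = 19091 + 12797 = 31888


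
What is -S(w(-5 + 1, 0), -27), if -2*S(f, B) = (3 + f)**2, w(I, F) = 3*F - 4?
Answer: 1/2 ≈ 0.50000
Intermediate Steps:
w(I, F) = -4 + 3*F
S(f, B) = -(3 + f)**2/2
-S(w(-5 + 1, 0), -27) = -(-1)*(3 + (-4 + 3*0))**2/2 = -(-1)*(3 + (-4 + 0))**2/2 = -(-1)*(3 - 4)**2/2 = -(-1)*(-1)**2/2 = -(-1)/2 = -1*(-1/2) = 1/2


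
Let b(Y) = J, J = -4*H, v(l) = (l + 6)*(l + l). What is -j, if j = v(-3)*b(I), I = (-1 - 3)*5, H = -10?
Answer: 720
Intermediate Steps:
v(l) = 2*l*(6 + l) (v(l) = (6 + l)*(2*l) = 2*l*(6 + l))
J = 40 (J = -4*(-10) = 40)
I = -20 (I = -4*5 = -20)
b(Y) = 40
j = -720 (j = (2*(-3)*(6 - 3))*40 = (2*(-3)*3)*40 = -18*40 = -720)
-j = -1*(-720) = 720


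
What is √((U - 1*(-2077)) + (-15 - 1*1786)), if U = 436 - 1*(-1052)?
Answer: 42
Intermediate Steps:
U = 1488 (U = 436 + 1052 = 1488)
√((U - 1*(-2077)) + (-15 - 1*1786)) = √((1488 - 1*(-2077)) + (-15 - 1*1786)) = √((1488 + 2077) + (-15 - 1786)) = √(3565 - 1801) = √1764 = 42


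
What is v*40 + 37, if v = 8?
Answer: 357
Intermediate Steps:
v*40 + 37 = 8*40 + 37 = 320 + 37 = 357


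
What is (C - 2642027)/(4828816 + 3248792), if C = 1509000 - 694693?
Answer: -25385/112189 ≈ -0.22627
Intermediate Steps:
C = 814307
(C - 2642027)/(4828816 + 3248792) = (814307 - 2642027)/(4828816 + 3248792) = -1827720/8077608 = -1827720*1/8077608 = -25385/112189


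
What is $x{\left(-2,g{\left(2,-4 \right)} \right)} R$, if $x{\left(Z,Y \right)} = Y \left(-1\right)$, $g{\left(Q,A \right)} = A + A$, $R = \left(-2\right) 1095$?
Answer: $-17520$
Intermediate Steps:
$R = -2190$
$g{\left(Q,A \right)} = 2 A$
$x{\left(Z,Y \right)} = - Y$
$x{\left(-2,g{\left(2,-4 \right)} \right)} R = - 2 \left(-4\right) \left(-2190\right) = \left(-1\right) \left(-8\right) \left(-2190\right) = 8 \left(-2190\right) = -17520$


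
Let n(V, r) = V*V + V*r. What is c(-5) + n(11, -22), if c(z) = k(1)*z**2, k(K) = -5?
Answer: -246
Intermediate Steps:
n(V, r) = V**2 + V*r
c(z) = -5*z**2
c(-5) + n(11, -22) = -5*(-5)**2 + 11*(11 - 22) = -5*25 + 11*(-11) = -125 - 121 = -246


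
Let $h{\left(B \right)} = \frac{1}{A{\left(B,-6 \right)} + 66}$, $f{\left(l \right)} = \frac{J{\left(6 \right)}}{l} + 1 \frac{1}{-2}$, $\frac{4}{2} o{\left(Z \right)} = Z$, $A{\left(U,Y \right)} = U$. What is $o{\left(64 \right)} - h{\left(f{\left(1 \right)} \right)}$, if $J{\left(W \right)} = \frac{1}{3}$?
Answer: $\frac{12634}{395} \approx 31.985$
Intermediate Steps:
$o{\left(Z \right)} = \frac{Z}{2}$
$J{\left(W \right)} = \frac{1}{3}$
$f{\left(l \right)} = - \frac{1}{2} + \frac{1}{3 l}$ ($f{\left(l \right)} = \frac{1}{3 l} + 1 \frac{1}{-2} = \frac{1}{3 l} + 1 \left(- \frac{1}{2}\right) = \frac{1}{3 l} - \frac{1}{2} = - \frac{1}{2} + \frac{1}{3 l}$)
$h{\left(B \right)} = \frac{1}{66 + B}$ ($h{\left(B \right)} = \frac{1}{B + 66} = \frac{1}{66 + B}$)
$o{\left(64 \right)} - h{\left(f{\left(1 \right)} \right)} = \frac{1}{2} \cdot 64 - \frac{1}{66 + \frac{2 - 3}{6 \cdot 1}} = 32 - \frac{1}{66 + \frac{1}{6} \cdot 1 \left(2 - 3\right)} = 32 - \frac{1}{66 + \frac{1}{6} \cdot 1 \left(-1\right)} = 32 - \frac{1}{66 - \frac{1}{6}} = 32 - \frac{1}{\frac{395}{6}} = 32 - \frac{6}{395} = \frac{12634}{395}$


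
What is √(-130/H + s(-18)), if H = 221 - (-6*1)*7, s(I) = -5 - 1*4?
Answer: I*√656711/263 ≈ 3.0813*I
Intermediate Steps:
s(I) = -9 (s(I) = -5 - 4 = -9)
H = 263 (H = 221 - (-6)*7 = 221 - 1*(-42) = 221 + 42 = 263)
√(-130/H + s(-18)) = √(-130/263 - 9) = √(-2497/263) = I*√656711/263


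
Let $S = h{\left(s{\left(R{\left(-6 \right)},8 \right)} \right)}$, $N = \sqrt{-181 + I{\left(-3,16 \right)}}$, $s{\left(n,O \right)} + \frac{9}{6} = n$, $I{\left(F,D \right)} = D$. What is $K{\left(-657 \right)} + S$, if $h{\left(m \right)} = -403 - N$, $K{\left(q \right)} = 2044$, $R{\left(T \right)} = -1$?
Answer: $1641 - i \sqrt{165} \approx 1641.0 - 12.845 i$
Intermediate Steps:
$s{\left(n,O \right)} = - \frac{3}{2} + n$
$N = i \sqrt{165}$ ($N = \sqrt{-181 + 16} = \sqrt{-165} = i \sqrt{165} \approx 12.845 i$)
$h{\left(m \right)} = -403 - i \sqrt{165}$
$S = -403 - i \sqrt{165} \approx -403.0 - 12.845 i$
$K{\left(-657 \right)} + S = 2044 - \left(403 + i \sqrt{165}\right) = 1641 - i \sqrt{165}$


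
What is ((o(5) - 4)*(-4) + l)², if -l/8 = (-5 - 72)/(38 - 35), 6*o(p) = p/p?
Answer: 438244/9 ≈ 48694.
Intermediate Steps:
o(p) = ⅙ (o(p) = (p/p)/6 = (⅙)*1 = ⅙)
l = 616/3 (l = -8*(-5 - 72)/(38 - 35) = -(-616)/3 = -8*(-77/3) = 616/3 ≈ 205.33)
((o(5) - 4)*(-4) + l)² = ((⅙ - 4)*(-4) + 616/3)² = (-23/6*(-4) + 616/3)² = (46/3 + 616/3)² = (662/3)² = 438244/9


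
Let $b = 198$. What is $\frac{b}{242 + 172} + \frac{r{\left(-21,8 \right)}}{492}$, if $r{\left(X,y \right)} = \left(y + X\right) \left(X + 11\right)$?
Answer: $\frac{4201}{5658} \approx 0.74249$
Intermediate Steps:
$r{\left(X,y \right)} = \left(11 + X\right) \left(X + y\right)$ ($r{\left(X,y \right)} = \left(X + y\right) \left(11 + X\right) = \left(11 + X\right) \left(X + y\right)$)
$\frac{b}{242 + 172} + \frac{r{\left(-21,8 \right)}}{492} = \frac{198}{242 + 172} + \frac{\left(-21\right)^{2} + 11 \left(-21\right) + 11 \cdot 8 - 168}{492} = \frac{198}{414} + \left(441 - 231 + 88 - 168\right) \frac{1}{492} = 198 \cdot \frac{1}{414} + 130 \cdot \frac{1}{492} = \frac{11}{23} + \frac{65}{246} = \frac{4201}{5658}$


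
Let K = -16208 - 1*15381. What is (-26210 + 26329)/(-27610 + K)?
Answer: -17/8457 ≈ -0.0020102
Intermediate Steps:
K = -31589 (K = -16208 - 15381 = -31589)
(-26210 + 26329)/(-27610 + K) = (-26210 + 26329)/(-27610 - 31589) = 119/(-59199) = 119*(-1/59199) = -17/8457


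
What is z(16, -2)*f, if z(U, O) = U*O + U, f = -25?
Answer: 400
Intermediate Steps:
z(U, O) = U + O*U (z(U, O) = O*U + U = U + O*U)
z(16, -2)*f = (16*(1 - 2))*(-25) = (16*(-1))*(-25) = -16*(-25) = 400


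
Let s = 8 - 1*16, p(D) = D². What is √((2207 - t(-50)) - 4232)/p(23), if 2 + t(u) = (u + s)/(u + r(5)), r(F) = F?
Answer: I*√455465/7935 ≈ 0.085051*I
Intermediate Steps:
s = -8 (s = 8 - 16 = -8)
t(u) = -2 + (-8 + u)/(5 + u) (t(u) = -2 + (u - 8)/(u + 5) = -2 + (-8 + u)/(5 + u))
√((2207 - t(-50)) - 4232)/p(23) = √((2207 - (-18 - 1*(-50))/(5 - 50)) - 4232)/(23²) = √((2207 - (-18 + 50)/(-45)) - 4232)/529 = √((2207 - (-1)*32/45) - 4232)*(1/529) = √((2207 - 1*(-32/45)) - 4232)*(1/529) = √((2207 + 32/45) - 4232)*(1/529) = √(99347/45 - 4232)*(1/529) = √(-91093/45)*(1/529) = (I*√455465/15)*(1/529) = I*√455465/7935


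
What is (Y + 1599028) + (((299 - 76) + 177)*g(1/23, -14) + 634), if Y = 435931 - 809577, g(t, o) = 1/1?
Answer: 1226416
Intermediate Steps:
g(t, o) = 1
Y = -373646
(Y + 1599028) + (((299 - 76) + 177)*g(1/23, -14) + 634) = (-373646 + 1599028) + (((299 - 76) + 177)*1 + 634) = 1225382 + ((223 + 177)*1 + 634) = 1225382 + (400*1 + 634) = 1225382 + (400 + 634) = 1225382 + 1034 = 1226416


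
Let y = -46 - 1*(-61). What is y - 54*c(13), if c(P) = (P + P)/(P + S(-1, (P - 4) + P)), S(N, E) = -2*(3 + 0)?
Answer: -1299/7 ≈ -185.57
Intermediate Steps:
S(N, E) = -6 (S(N, E) = -2*3 = -6)
c(P) = 2*P/(-6 + P) (c(P) = (P + P)/(P - 6) = (2*P)/(-6 + P) = 2*P/(-6 + P))
y = 15 (y = -46 + 61 = 15)
y - 54*c(13) = 15 - 108*13/(-6 + 13) = 15 - 108*13/7 = 15 - 54*26/7 = 15 - 1404/7 = -1299/7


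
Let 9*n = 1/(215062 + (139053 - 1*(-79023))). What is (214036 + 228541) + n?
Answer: 1725272249635/3898242 ≈ 4.4258e+5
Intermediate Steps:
n = 1/3898242 (n = 1/(9*(215062 + (139053 - 1*(-79023)))) = 1/(9*(215062 + (139053 + 79023))) = 1/(9*(215062 + 218076)) = (⅑)/433138 = (⅑)*(1/433138) = 1/3898242 ≈ 2.5653e-7)
(214036 + 228541) + n = (214036 + 228541) + 1/3898242 = 442577 + 1/3898242 = 1725272249635/3898242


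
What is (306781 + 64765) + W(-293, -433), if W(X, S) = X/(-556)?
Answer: 206579869/556 ≈ 3.7155e+5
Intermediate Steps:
W(X, S) = -X/556 (W(X, S) = X*(-1/556) = -X/556)
(306781 + 64765) + W(-293, -433) = (306781 + 64765) - 1/556*(-293) = 371546 + 293/556 = 206579869/556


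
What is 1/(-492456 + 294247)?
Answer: -1/198209 ≈ -5.0452e-6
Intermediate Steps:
1/(-492456 + 294247) = 1/(-198209) = -1/198209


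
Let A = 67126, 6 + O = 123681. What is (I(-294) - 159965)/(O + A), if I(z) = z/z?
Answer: -159964/190801 ≈ -0.83838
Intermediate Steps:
O = 123675 (O = -6 + 123681 = 123675)
I(z) = 1
(I(-294) - 159965)/(O + A) = (1 - 159965)/(123675 + 67126) = -159964/190801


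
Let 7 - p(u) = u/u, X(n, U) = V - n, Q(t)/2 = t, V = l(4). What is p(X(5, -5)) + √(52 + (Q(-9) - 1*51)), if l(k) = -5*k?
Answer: 6 + I*√17 ≈ 6.0 + 4.1231*I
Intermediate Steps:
V = -20 (V = -5*4 = -20)
Q(t) = 2*t
X(n, U) = -20 - n
p(u) = 6 (p(u) = 7 - u/u = 7 - 1*1 = 7 - 1 = 6)
p(X(5, -5)) + √(52 + (Q(-9) - 1*51)) = 6 + √(52 + (2*(-9) - 1*51)) = 6 + √(52 + (-18 - 51)) = 6 + √(52 - 69) = 6 + √(-17) = 6 + I*√17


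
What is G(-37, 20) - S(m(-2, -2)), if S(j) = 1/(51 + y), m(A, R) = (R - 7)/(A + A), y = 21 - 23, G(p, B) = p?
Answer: -1814/49 ≈ -37.020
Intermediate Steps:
y = -2
m(A, R) = (-7 + R)/(2*A) (m(A, R) = (-7 + R)/((2*A)) = (-7 + R)*(1/(2*A)) = (-7 + R)/(2*A))
S(j) = 1/49 (S(j) = 1/(51 - 2) = 1/49)
G(-37, 20) - S(m(-2, -2)) = -37 - 1*1/49 = -37 - 1/49 = -1814/49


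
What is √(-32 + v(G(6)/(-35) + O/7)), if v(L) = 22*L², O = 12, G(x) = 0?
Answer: 40/7 ≈ 5.7143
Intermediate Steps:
√(-32 + v(G(6)/(-35) + O/7)) = √(-32 + 22*(0/(-35) + 12/7)²) = √(-32 + 22*(0*(-1/35) + 12*(⅐))²) = √(-32 + 22*(0 + 12/7)²) = √(-32 + 22*(12/7)²) = √(-32 + 22*(144/49)) = √(-32 + 3168/49) = √(1600/49) = 40/7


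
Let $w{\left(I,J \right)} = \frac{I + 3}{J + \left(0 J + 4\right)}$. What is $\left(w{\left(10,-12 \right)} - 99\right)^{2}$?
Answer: $\frac{648025}{64} \approx 10125.0$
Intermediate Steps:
$w{\left(I,J \right)} = \frac{3 + I}{4 + J}$ ($w{\left(I,J \right)} = \frac{3 + I}{J + \left(0 + 4\right)} = \frac{3 + I}{J + 4} = \frac{3 + I}{4 + J}$)
$\left(w{\left(10,-12 \right)} - 99\right)^{2} = \left(\frac{3 + 10}{4 - 12} - 99\right)^{2} = \left(\frac{1}{-8} \cdot 13 - 99\right)^{2} = \left(\left(- \frac{1}{8}\right) 13 - 99\right)^{2} = \left(- \frac{13}{8} - 99\right)^{2} = \left(- \frac{805}{8}\right)^{2} = \frac{648025}{64}$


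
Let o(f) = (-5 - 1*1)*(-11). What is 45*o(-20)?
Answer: 2970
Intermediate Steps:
o(f) = 66 (o(f) = (-5 - 1)*(-11) = -6*(-11) = 66)
45*o(-20) = 45*66 = 2970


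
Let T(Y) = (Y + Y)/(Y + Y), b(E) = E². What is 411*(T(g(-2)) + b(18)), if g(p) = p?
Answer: 133575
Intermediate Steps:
T(Y) = 1 (T(Y) = (2*Y)/((2*Y)) = (2*Y)*(1/(2*Y)) = 1)
411*(T(g(-2)) + b(18)) = 411*(1 + 18²) = 411*(1 + 324) = 411*325 = 133575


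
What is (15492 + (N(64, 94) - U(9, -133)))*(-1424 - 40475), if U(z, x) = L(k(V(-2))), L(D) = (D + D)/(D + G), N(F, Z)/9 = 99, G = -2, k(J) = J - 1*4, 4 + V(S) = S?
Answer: -2059084456/3 ≈ -6.8636e+8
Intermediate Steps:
V(S) = -4 + S
k(J) = -4 + J (k(J) = J - 4 = -4 + J)
N(F, Z) = 891 (N(F, Z) = 9*99 = 891)
L(D) = 2*D/(-2 + D) (L(D) = (D + D)/(D - 2) = (2*D)/(-2 + D) = 2*D/(-2 + D))
U(z, x) = 5/3 (U(z, x) = 2*(-4 + (-4 - 2))/(-2 + (-4 + (-4 - 2))) = 2*(-4 - 6)/(-2 + (-4 - 6)) = 2*(-10)/(-2 - 10) = 2*(-10)/(-12) = 2*(-10)*(-1/12) = 5/3)
(15492 + (N(64, 94) - U(9, -133)))*(-1424 - 40475) = (15492 + (891 - 1*5/3))*(-1424 - 40475) = (15492 + (891 - 5/3))*(-41899) = (15492 + 2668/3)*(-41899) = (49144/3)*(-41899) = -2059084456/3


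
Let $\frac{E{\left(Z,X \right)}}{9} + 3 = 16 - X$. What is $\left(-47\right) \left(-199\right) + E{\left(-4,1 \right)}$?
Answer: $9461$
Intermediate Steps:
$E{\left(Z,X \right)} = 117 - 9 X$ ($E{\left(Z,X \right)} = -27 + 9 \left(16 - X\right) = -27 - \left(-144 + 9 X\right) = 117 - 9 X$)
$\left(-47\right) \left(-199\right) + E{\left(-4,1 \right)} = \left(-47\right) \left(-199\right) + \left(117 - 9\right) = 9353 + \left(117 - 9\right) = 9353 + 108 = 9461$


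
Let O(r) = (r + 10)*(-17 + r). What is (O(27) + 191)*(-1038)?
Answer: -582318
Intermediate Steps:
O(r) = (-17 + r)*(10 + r) (O(r) = (10 + r)*(-17 + r) = (-17 + r)*(10 + r))
(O(27) + 191)*(-1038) = ((-170 + 27**2 - 7*27) + 191)*(-1038) = ((-170 + 729 - 189) + 191)*(-1038) = (370 + 191)*(-1038) = 561*(-1038) = -582318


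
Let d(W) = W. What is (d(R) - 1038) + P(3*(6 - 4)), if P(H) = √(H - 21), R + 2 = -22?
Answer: -1062 + I*√15 ≈ -1062.0 + 3.873*I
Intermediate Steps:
R = -24 (R = -2 - 22 = -24)
P(H) = √(-21 + H)
(d(R) - 1038) + P(3*(6 - 4)) = (-24 - 1038) + √(-21 + 3*(6 - 4)) = -1062 + √(-21 + 3*2) = -1062 + √(-21 + 6) = -1062 + √(-15) = -1062 + I*√15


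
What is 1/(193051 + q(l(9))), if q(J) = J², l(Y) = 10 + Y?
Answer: 1/193412 ≈ 5.1703e-6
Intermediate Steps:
1/(193051 + q(l(9))) = 1/(193051 + (10 + 9)²) = 1/(193051 + 19²) = 1/(193051 + 361) = 1/193412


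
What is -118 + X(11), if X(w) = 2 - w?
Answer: -127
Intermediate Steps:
-118 + X(11) = -118 + (2 - 1*11) = -118 + (2 - 11) = -118 - 9 = -127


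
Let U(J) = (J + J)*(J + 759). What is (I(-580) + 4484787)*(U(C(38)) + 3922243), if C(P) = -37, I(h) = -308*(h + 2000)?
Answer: 15658746289005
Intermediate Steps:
I(h) = -616000 - 308*h (I(h) = -308*(2000 + h) = -616000 - 308*h)
U(J) = 2*J*(759 + J) (U(J) = (2*J)*(759 + J) = 2*J*(759 + J))
(I(-580) + 4484787)*(U(C(38)) + 3922243) = ((-616000 - 308*(-580)) + 4484787)*(2*(-37)*(759 - 37) + 3922243) = ((-616000 + 178640) + 4484787)*(2*(-37)*722 + 3922243) = (-437360 + 4484787)*(-53428 + 3922243) = 4047427*3868815 = 15658746289005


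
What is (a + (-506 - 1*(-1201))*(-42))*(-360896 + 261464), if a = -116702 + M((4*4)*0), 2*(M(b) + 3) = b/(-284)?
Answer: 14506631640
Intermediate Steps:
M(b) = -3 - b/568 (M(b) = -3 + (b/(-284))/2 = -3 + (b*(-1/284))/2 = -3 + (-b/284)/2 = -3 - b/568)
a = -116705 (a = -116702 + (-3 - 4*4*0/568) = -116702 + (-3 - 2*0/71) = -116702 + (-3 - 1/568*0) = -116702 + (-3 + 0) = -116702 - 3 = -116705)
(a + (-506 - 1*(-1201))*(-42))*(-360896 + 261464) = (-116705 + (-506 - 1*(-1201))*(-42))*(-360896 + 261464) = (-116705 + (-506 + 1201)*(-42))*(-99432) = (-116705 + 695*(-42))*(-99432) = (-116705 - 29190)*(-99432) = -145895*(-99432) = 14506631640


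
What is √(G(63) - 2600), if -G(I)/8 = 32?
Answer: 2*I*√714 ≈ 53.442*I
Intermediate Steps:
G(I) = -256 (G(I) = -8*32 = -256)
√(G(63) - 2600) = √(-256 - 2600) = √(-2856) = 2*I*√714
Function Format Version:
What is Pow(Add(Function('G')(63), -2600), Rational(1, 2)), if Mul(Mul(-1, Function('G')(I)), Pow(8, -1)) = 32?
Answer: Mul(2, I, Pow(714, Rational(1, 2))) ≈ Mul(53.442, I)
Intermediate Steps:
Function('G')(I) = -256 (Function('G')(I) = Mul(-8, 32) = -256)
Pow(Add(Function('G')(63), -2600), Rational(1, 2)) = Pow(Add(-256, -2600), Rational(1, 2)) = Pow(-2856, Rational(1, 2)) = Mul(2, I, Pow(714, Rational(1, 2)))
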